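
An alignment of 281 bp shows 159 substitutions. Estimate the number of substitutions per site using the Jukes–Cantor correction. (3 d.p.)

p = 159/281 ≈ 0.565836.
d = −(3/4) ln(1 − 4p/3) = −0.75 ln(1 − 0.754448) = −0.75 ln(0.245552)
  = −0.75 × (-1.404247) = 1.053185 substitutions/site.

1.053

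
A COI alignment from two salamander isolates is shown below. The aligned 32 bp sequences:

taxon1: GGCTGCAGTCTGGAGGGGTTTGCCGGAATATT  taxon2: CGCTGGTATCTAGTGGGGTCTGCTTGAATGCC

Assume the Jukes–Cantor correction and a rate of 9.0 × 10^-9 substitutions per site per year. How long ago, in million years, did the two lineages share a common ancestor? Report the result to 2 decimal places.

28.88

The sequences differ at 12 of 32 sites, so p = 12/32 = 0.375.
d = −(3/4) ln(1 − 4p/3) = −0.75 ln(1 − 0.5) = −0.75 ln(0.5)
  = −0.75 × (-0.693147) = 0.519860 substitutions/site.
Under a molecular clock d = 2μt, so t = d/(2μ) = 0.519860 / (2 × 9.0 × 10^-9) = 28.88 million years.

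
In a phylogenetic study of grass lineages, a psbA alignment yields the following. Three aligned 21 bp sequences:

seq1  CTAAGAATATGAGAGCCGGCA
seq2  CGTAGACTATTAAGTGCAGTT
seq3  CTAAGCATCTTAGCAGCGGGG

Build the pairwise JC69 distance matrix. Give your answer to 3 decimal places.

seq1–seq2: 11/21 sites differ → p ≈ 0.52381, d = −0.75 ln(1 − 0.698413) = 0.899023 ≈ 0.899.
seq1–seq3: 8/21 sites differ → p ≈ 0.380952, d = −0.75 ln(1 − 0.507936) = 0.531860 ≈ 0.532.
seq2–seq3: 11/21 sites differ → p ≈ 0.52381, d = −0.75 ln(1 − 0.698413) = 0.899023 ≈ 0.899.

d(seq1,seq2) = 0.899, d(seq1,seq3) = 0.532, d(seq2,seq3) = 0.899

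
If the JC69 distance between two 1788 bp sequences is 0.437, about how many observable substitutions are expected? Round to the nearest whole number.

Invert JC69: p = (3/4)(1 − e^(−4d/3)) = 0.75 × (1 − e^(-0.582667)) = 0.75 × (1 − 0.558407) = 0.331195.
Expected differing sites = pL ≈ 0.331195 × 1788 = 592.17666 ≈ 592.

592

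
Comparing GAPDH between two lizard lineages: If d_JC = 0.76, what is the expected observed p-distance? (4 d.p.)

p = (3/4)(1 − e^(−4d/3)) = 0.75 × (1 − e^(-1.013333)) = 0.75 × (1 − 0.363007) = 0.477745.

0.4777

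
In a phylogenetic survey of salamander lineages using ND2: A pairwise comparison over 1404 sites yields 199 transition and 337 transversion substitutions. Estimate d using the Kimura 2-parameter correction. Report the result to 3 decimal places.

P = 199/1404 ≈ 0.141738 and Q = 337/1404 ≈ 0.240028.
Under the Kimura two-parameter model, d = −½ ln(1 − 2P − Q) − ¼ ln(1 − 2Q).
1 − 2P − Q = 0.476496, giving −½ ln(0.476496) = 0.370648.
1 − 2Q = 0.519944, giving −¼ ln(0.519944) = 0.163509.
d = 0.370648 + 0.163509 = 0.534157.

0.534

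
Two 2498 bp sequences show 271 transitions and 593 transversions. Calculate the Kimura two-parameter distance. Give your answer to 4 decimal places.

P = 271/2498 ≈ 0.108487 and Q = 593/2498 ≈ 0.23739.
Under the Kimura two-parameter model, d = −½ ln(1 − 2P − Q) − ¼ ln(1 − 2Q).
1 − 2P − Q = 0.545636, giving −½ ln(0.545636) = 0.302902.
1 − 2Q = 0.52522, giving −¼ ln(0.52522) = 0.160985.
d = 0.302902 + 0.160985 = 0.463887.

0.4639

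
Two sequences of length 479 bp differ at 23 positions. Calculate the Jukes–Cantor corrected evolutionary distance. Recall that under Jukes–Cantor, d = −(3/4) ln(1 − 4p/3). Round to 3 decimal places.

0.050

p = 23/479 ≈ 0.048017.
d = −(3/4) ln(1 − 4p/3) = −0.75 ln(1 − 0.064023) = −0.75 ln(0.935977)
  = −0.75 × (-0.066164) = 0.049623 substitutions/site.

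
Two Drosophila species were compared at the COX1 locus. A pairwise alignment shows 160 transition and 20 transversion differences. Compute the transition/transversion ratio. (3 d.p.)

8.000

R = 160/20 = 8.000.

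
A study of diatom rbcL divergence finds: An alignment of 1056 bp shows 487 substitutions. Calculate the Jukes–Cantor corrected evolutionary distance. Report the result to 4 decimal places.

p = 487/1056 ≈ 0.461174.
d = −(3/4) ln(1 − 4p/3) = −0.75 ln(1 − 0.614899) = −0.75 ln(0.385101)
  = −0.75 × (-0.954250) = 0.715688 substitutions/site.

0.7157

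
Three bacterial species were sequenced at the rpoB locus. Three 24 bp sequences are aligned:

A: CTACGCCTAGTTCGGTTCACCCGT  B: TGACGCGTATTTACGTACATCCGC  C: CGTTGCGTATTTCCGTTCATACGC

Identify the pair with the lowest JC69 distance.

B and C

A–B: 9/24 differ, p = 0.375, d = 0.520.
A–C: 9/24 differ, p = 0.375, d = 0.520.
B–C: 6/24 differ, p = 0.250, d = 0.304.
The smallest distance is between B and C.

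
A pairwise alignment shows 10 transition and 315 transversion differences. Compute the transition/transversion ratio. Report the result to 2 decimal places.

0.03

R = 10/315 = 0.031746… ≈ 0.03 (to 2 d.p.).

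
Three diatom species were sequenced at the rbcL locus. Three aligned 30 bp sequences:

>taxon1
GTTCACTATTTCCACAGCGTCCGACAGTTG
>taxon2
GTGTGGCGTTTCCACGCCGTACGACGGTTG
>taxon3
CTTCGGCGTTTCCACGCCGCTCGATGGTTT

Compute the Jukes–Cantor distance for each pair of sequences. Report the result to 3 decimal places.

d(taxon1,taxon2) = 0.441, d(taxon1,taxon3) = 0.572, d(taxon2,taxon3) = 0.280

taxon1–taxon2: 10/30 sites differ → p ≈ 0.333333, d = −0.75 ln(1 − 0.444444) = 0.440839 ≈ 0.441.
taxon1–taxon3: 12/30 sites differ → p = 0.4, d = −0.75 ln(1 − 0.533333) = 0.571605 ≈ 0.572.
taxon2–taxon3: 7/30 sites differ → p ≈ 0.233333, d = −0.75 ln(1 − 0.311111) = 0.279506 ≈ 0.280.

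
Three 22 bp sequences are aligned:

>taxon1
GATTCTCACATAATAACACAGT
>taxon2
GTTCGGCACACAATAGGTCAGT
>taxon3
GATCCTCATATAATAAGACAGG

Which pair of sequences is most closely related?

taxon1–taxon2: 8/22 differ, p = 0.364, d = 0.497.
taxon1–taxon3: 4/22 differ, p = 0.182, d = 0.208.
taxon2–taxon3: 8/22 differ, p = 0.364, d = 0.497.
The smallest distance is between taxon1 and taxon3.

taxon1 and taxon3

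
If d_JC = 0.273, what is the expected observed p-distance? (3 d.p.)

p = (3/4)(1 − e^(−4d/3)) = 0.75 × (1 − e^(-0.364)) = 0.75 × (1 − 0.694891) = 0.228832.

0.229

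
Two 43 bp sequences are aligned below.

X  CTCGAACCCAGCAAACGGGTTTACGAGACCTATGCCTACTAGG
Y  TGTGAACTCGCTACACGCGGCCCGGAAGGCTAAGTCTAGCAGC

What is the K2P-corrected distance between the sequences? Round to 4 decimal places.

0.9085

Of 43 sites, 11 differences are transitions and 11 are transversions, so P = 11/43 ≈ 0.255814 and Q = 11/43 ≈ 0.255814.
Under the Kimura two-parameter model, d = −½ ln(1 − 2P − Q) − ¼ ln(1 − 2Q).
1 − 2P − Q = 0.232558, giving −½ ln(0.232558) = 0.729308.
1 − 2Q = 0.488372, giving −¼ ln(0.488372) = 0.179169.
d = 0.729308 + 0.179169 = 0.908477.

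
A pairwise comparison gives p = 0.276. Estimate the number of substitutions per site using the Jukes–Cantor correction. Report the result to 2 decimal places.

0.34

d = −(3/4) ln(1 − 4p/3) = −0.75 ln(1 − 0.368) = −0.75 ln(0.632)
  = −0.75 × (-0.458866) = 0.344150 substitutions/site.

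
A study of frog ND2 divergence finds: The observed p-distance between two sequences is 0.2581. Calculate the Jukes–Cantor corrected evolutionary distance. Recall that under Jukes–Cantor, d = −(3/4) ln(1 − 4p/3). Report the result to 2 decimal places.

d = −(3/4) ln(1 − 4p/3) = −0.75 ln(1 − 0.344133) = −0.75 ln(0.655867)
  = −0.75 × (-0.421797) = 0.316348 substitutions/site.

0.32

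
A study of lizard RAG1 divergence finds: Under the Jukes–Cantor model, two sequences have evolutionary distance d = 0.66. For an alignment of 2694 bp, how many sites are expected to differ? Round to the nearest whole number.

1182

Invert JC69: p = (3/4)(1 − e^(−4d/3)) = 0.75 × (1 − e^(-0.88)) = 0.75 × (1 − 0.414783) = 0.438913.
Expected differing sites = pL ≈ 0.438913 × 2694 = 1182.431622 ≈ 1182.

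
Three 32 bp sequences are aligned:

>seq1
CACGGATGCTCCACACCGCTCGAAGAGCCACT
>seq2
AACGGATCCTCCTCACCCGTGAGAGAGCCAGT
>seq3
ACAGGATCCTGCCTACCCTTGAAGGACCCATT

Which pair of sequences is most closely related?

seq1 and seq2

seq1–seq2: 9/32 differ, p = 0.281, d = 0.353.
seq1–seq3: 14/32 differ, p = 0.438, d = 0.657.
seq2–seq3: 10/32 differ, p = 0.313, d = 0.404.
The smallest distance is between seq1 and seq2.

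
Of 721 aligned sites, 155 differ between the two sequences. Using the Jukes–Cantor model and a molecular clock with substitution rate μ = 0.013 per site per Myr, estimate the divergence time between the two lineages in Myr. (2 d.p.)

9.74

p = 155/721 ≈ 0.214979.
d = −(3/4) ln(1 − 4p/3) = −0.75 ln(1 − 0.286639) = −0.75 ln(0.713361)
  = −0.75 × (-0.337768) = 0.253326 substitutions/site.
Under a molecular clock d = 2μt, so t = d/(2μ) = 0.253326 / (2 × 0.013) = 9.74 Myr.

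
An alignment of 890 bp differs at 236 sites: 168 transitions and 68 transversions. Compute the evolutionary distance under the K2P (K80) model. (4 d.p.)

P = 168/890 ≈ 0.188764 and Q = 68/890 ≈ 0.076404.
Under the Kimura two-parameter model, d = −½ ln(1 − 2P − Q) − ¼ ln(1 − 2Q).
1 − 2P − Q = 0.546068, giving −½ ln(0.546068) = 0.302506.
1 − 2Q = 0.847192, giving −¼ ln(0.847192) = 0.041457.
d = 0.302506 + 0.041457 = 0.343963.

0.3440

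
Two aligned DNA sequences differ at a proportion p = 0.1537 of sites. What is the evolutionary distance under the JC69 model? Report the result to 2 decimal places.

d = −(3/4) ln(1 − 4p/3) = −0.75 ln(1 − 0.204933) = −0.75 ln(0.795067)
  = −0.75 × (-0.229329) = 0.171997 substitutions/site.

0.17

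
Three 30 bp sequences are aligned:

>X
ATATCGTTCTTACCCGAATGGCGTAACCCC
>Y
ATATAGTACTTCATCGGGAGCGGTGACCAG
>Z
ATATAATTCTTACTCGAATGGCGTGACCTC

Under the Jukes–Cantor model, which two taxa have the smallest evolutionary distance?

X and Z

X–Y: 13/30 differ, p = 0.433, d = 0.647.
X–Z: 5/30 differ, p = 0.167, d = 0.188.
Y–Z: 11/30 differ, p = 0.367, d = 0.503.
The smallest distance is between X and Z.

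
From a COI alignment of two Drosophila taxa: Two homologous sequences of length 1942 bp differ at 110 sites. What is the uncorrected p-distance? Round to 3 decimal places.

0.057

p = 110/1942 = 0.056642… ≈ 0.057 (to 3 d.p.).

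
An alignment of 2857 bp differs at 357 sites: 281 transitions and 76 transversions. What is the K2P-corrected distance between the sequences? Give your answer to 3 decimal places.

P = 281/2857 ≈ 0.098355 and Q = 76/2857 ≈ 0.026601.
Under the Kimura two-parameter model, d = −½ ln(1 − 2P − Q) − ¼ ln(1 − 2Q).
1 − 2P − Q = 0.776689, giving −½ ln(0.776689) = 0.126358.
1 − 2Q = 0.946798, giving −¼ ln(0.946798) = 0.013667.
d = 0.126358 + 0.013667 = 0.140025.

0.140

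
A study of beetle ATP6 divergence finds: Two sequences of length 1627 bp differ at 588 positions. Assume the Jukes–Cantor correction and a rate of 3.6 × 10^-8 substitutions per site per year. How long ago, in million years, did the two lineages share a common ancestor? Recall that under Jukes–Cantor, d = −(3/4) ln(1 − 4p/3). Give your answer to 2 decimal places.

6.85

p = 588/1627 ≈ 0.361401.
d = −(3/4) ln(1 − 4p/3) = −0.75 ln(1 − 0.481868) = −0.75 ln(0.518132)
  = −0.75 × (-0.657525) = 0.493144 substitutions/site.
Under a molecular clock d = 2μt, so t = d/(2μ) = 0.493144 / (2 × 3.6 × 10^-8) = 6.85 million years.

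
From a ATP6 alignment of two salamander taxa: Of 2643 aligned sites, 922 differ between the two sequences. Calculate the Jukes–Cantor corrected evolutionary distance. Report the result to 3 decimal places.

0.469

p = 922/2643 ≈ 0.348846.
d = −(3/4) ln(1 − 4p/3) = −0.75 ln(1 − 0.465128) = −0.75 ln(0.534872)
  = −0.75 × (-0.625728) = 0.469296 substitutions/site.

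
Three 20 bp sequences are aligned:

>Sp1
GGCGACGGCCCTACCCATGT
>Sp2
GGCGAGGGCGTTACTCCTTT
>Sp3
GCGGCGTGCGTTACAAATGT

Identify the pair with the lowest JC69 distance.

Sp1–Sp2: 6/20 differ, p = 0.300, d = 0.383.
Sp1–Sp3: 9/20 differ, p = 0.450, d = 0.687.
Sp2–Sp3: 8/20 differ, p = 0.400, d = 0.572.
The smallest distance is between Sp1 and Sp2.

Sp1 and Sp2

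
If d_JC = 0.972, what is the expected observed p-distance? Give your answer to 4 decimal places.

0.5448

p = (3/4)(1 − e^(−4d/3)) = 0.75 × (1 − e^(-1.296)) = 0.75 × (1 − 0.273624) = 0.544782.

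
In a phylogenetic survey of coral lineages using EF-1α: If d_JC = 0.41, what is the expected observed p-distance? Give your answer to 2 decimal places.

0.32

p = (3/4)(1 − e^(−4d/3)) = 0.75 × (1 − e^(-0.546667)) = 0.75 × (1 − 0.578876) = 0.315843.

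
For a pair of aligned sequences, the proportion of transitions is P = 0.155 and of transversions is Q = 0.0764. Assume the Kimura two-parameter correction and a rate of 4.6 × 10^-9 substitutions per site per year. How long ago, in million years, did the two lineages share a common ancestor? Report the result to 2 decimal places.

Under the Kimura two-parameter model, d = −½ ln(1 − 2P − Q) − ¼ ln(1 − 2Q).
1 − 2P − Q = 0.6136, giving −½ ln(0.6136) = 0.244206.
1 − 2Q = 0.8472, giving −¼ ln(0.8472) = 0.041455.
d = 0.244206 + 0.041455 = 0.285661.
Under a molecular clock d = 2μt, so t = d/(2μ) = 0.285661 / (2 × 4.6 × 10^-9) = 31.05 million years.

31.05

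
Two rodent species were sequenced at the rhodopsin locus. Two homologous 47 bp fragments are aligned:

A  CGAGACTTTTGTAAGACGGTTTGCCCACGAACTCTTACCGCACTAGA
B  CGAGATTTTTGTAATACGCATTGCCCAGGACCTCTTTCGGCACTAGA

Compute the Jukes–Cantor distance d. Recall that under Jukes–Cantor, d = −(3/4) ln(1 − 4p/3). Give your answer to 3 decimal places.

0.193

The sequences differ at 8 of 47 sites (6, 15, 19, 20, 28, 31, 37, 39), so p = 8/47 ≈ 0.170213.
d = −(3/4) ln(1 − 4p/3) = −0.75 ln(1 − 0.226951) = −0.75 ln(0.773049)
  = −0.75 × (-0.257413) = 0.193060 substitutions/site.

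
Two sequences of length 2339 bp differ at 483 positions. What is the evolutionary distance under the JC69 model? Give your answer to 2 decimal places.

0.24

p = 483/2339 ≈ 0.206499.
d = −(3/4) ln(1 − 4p/3) = −0.75 ln(1 − 0.275332) = −0.75 ln(0.724668)
  = −0.75 × (-0.322042) = 0.241532 substitutions/site.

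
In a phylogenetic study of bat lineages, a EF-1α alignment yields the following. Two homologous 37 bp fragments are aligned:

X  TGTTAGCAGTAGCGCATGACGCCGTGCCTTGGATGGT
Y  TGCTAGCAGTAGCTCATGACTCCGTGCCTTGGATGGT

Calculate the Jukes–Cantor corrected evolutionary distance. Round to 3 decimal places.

0.086

The sequences differ at 3 of 37 sites (3, 14, 21), so p = 3/37 ≈ 0.081081.
d = −(3/4) ln(1 − 4p/3) = −0.75 ln(1 − 0.108108) = −0.75 ln(0.891892)
  = −0.75 × (-0.114410) = 0.085808 substitutions/site.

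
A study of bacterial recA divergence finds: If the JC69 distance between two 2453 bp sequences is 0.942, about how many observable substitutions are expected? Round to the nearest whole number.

Invert JC69: p = (3/4)(1 − e^(−4d/3)) = 0.75 × (1 − e^(-1.256)) = 0.75 × (1 − 0.284791) = 0.536407.
Expected differing sites = pL ≈ 0.536407 × 2453 = 1315.806371 ≈ 1316.

1316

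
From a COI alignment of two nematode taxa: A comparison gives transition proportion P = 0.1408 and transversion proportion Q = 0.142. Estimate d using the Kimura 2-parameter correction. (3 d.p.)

0.359

Under the Kimura two-parameter model, d = −½ ln(1 − 2P − Q) − ¼ ln(1 − 2Q).
1 − 2P − Q = 0.5764, giving −½ ln(0.5764) = 0.275477.
1 − 2Q = 0.716, giving −¼ ln(0.716) = 0.083519.
d = 0.275477 + 0.083519 = 0.358996.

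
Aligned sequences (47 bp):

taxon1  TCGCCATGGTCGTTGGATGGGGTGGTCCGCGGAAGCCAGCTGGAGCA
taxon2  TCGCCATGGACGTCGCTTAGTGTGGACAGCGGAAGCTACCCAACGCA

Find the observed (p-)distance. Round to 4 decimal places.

0.2979

The sequences differ at 14 of 47 positions.
p = 14/47 = 0.297872… ≈ 0.2979 (to 4 d.p.).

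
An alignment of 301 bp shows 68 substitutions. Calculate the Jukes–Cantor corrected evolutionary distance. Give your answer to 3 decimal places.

p = 68/301 ≈ 0.225914.
d = −(3/4) ln(1 − 4p/3) = −0.75 ln(1 − 0.301219) = −0.75 ln(0.698781)
  = −0.75 × (-0.358418) = 0.268814 substitutions/site.

0.269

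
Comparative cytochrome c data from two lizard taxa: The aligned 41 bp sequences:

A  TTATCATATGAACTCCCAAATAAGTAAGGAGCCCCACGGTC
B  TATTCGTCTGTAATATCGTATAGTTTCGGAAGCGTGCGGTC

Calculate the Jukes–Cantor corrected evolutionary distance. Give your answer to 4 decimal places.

The sequences differ at 19 of 41 sites, so p = 19/41 ≈ 0.463415.
d = −(3/4) ln(1 − 4p/3) = −0.75 ln(1 − 0.617887) = −0.75 ln(0.382113)
  = −0.75 × (-0.962039) = 0.721529 substitutions/site.

0.7215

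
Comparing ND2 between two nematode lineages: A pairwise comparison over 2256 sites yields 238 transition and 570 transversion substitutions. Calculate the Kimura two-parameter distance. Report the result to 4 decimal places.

0.4874

P = 238/2256 ≈ 0.105496 and Q = 570/2256 ≈ 0.25266.
Under the Kimura two-parameter model, d = −½ ln(1 − 2P − Q) − ¼ ln(1 − 2Q).
1 − 2P − Q = 0.536348, giving −½ ln(0.536348) = 0.311486.
1 − 2Q = 0.49468, giving −¼ ln(0.49468) = 0.175961.
d = 0.311486 + 0.175961 = 0.487447.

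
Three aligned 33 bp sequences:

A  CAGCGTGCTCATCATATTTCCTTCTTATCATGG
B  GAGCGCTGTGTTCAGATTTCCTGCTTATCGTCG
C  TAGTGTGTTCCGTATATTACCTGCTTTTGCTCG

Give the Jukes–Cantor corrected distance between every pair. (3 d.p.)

A–B: 10/33 sites differ → p ≈ 0.30303, d = −0.75 ln(1 − 0.40404) = 0.388186 ≈ 0.388.
A–C: 12/33 sites differ → p ≈ 0.363636, d = −0.75 ln(1 − 0.484848) = 0.497470 ≈ 0.497.
B–C: 14/33 sites differ → p ≈ 0.424242, d = −0.75 ln(1 − 0.565656) = 0.625439 ≈ 0.625.

d(A,B) = 0.388, d(A,C) = 0.497, d(B,C) = 0.625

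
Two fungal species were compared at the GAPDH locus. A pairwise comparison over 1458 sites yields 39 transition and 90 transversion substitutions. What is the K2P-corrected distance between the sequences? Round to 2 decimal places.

0.09

P = 39/1458 ≈ 0.026749 and Q = 90/1458 ≈ 0.061728.
Under the Kimura two-parameter model, d = −½ ln(1 − 2P − Q) − ¼ ln(1 − 2Q).
1 − 2P − Q = 0.884774, giving −½ ln(0.884774) = 0.061212.
1 − 2Q = 0.876544, giving −¼ ln(0.876544) = 0.032942.
d = 0.061212 + 0.032942 = 0.094154.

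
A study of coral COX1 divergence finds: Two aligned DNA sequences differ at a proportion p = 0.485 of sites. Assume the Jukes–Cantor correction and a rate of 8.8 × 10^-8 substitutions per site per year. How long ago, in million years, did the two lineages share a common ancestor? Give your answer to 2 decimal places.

d = −(3/4) ln(1 − 4p/3) = −0.75 ln(1 − 0.646667) = −0.75 ln(0.353333)
  = −0.75 × (-1.040344) = 0.780258 substitutions/site.
Under a molecular clock d = 2μt, so t = d/(2μ) = 0.780258 / (2 × 8.8 × 10^-8) = 4.43 million years.

4.43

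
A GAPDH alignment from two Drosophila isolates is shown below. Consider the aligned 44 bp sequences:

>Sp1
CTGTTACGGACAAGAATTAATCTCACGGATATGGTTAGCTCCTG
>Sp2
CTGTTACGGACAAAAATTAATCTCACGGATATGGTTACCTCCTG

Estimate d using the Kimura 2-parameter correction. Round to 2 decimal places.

0.05

Of 44 sites, 1 differences are transitions and 1 are transversions, so P = 1/44 ≈ 0.022727 and Q = 1/44 ≈ 0.022727.
Under the Kimura two-parameter model, d = −½ ln(1 − 2P − Q) − ¼ ln(1 − 2Q).
1 − 2P − Q = 0.931819, giving −½ ln(0.931819) = 0.035308.
1 − 2Q = 0.954546, giving −¼ ln(0.954546) = 0.011630.
d = 0.035308 + 0.011630 = 0.046938.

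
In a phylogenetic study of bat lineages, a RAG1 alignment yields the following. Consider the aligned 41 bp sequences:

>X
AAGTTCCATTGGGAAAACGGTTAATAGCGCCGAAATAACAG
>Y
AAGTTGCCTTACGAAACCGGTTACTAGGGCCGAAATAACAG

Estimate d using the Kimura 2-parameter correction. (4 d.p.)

Of 41 sites, 1 differences are transitions and 6 are transversions, so P = 1/41 ≈ 0.02439 and Q = 6/41 ≈ 0.146341.
Under the Kimura two-parameter model, d = −½ ln(1 − 2P − Q) − ¼ ln(1 − 2Q).
1 − 2P − Q = 0.804879, giving −½ ln(0.804879) = 0.108532.
1 − 2Q = 0.707318, giving −¼ ln(0.707318) = 0.086569.
d = 0.108532 + 0.086569 = 0.195101.

0.1951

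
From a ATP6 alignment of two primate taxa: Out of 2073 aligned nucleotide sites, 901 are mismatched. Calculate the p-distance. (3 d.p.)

0.435

p = 901/2073 = 0.434635… ≈ 0.435 (to 3 d.p.).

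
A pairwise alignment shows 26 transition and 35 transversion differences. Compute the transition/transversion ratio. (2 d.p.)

0.74

R = 26/35 = 0.742857… ≈ 0.74 (to 2 d.p.).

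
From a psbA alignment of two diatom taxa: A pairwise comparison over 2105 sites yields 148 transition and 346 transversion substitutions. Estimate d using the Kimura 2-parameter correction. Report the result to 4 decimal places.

0.2816

P = 148/2105 ≈ 0.070309 and Q = 346/2105 ≈ 0.164371.
Under the Kimura two-parameter model, d = −½ ln(1 − 2P − Q) − ¼ ln(1 − 2Q).
1 − 2P − Q = 0.695011, giving −½ ln(0.695011) = 0.181914.
1 − 2Q = 0.671258, giving −¼ ln(0.671258) = 0.099650.
d = 0.181914 + 0.099650 = 0.281564.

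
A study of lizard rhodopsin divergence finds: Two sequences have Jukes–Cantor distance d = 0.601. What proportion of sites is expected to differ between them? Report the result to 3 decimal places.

0.413

p = (3/4)(1 − e^(−4d/3)) = 0.75 × (1 − e^(-0.801333)) = 0.75 × (1 − 0.448730) = 0.413453.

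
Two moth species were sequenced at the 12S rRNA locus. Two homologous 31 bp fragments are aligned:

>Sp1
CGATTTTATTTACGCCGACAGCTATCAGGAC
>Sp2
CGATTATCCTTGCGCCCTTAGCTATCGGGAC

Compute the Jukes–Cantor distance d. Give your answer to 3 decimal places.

0.316

The sequences differ at 8 of 31 sites (6, 8, 9, 12, 17, 18, 19, 27), so p = 8/31 ≈ 0.258065.
d = −(3/4) ln(1 − 4p/3) = −0.75 ln(1 − 0.344087) = −0.75 ln(0.655913)
  = −0.75 × (-0.421727) = 0.316295 substitutions/site.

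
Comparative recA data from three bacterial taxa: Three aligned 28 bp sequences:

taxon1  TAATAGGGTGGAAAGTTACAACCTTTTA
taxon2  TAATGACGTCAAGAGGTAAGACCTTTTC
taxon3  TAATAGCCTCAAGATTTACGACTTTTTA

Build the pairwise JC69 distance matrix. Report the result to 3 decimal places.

d(taxon1,taxon2) = 0.485, d(taxon1,taxon3) = 0.360, d(taxon2,taxon3) = 0.360

taxon1–taxon2: 10/28 sites differ → p ≈ 0.357143, d = −0.75 ln(1 − 0.476191) = 0.484971 ≈ 0.485.
taxon1–taxon3: 8/28 sites differ → p ≈ 0.285714, d = −0.75 ln(1 − 0.380952) = 0.359679 ≈ 0.360.
taxon2–taxon3: 8/28 sites differ → p ≈ 0.285714, d = −0.75 ln(1 − 0.380952) = 0.359679 ≈ 0.360.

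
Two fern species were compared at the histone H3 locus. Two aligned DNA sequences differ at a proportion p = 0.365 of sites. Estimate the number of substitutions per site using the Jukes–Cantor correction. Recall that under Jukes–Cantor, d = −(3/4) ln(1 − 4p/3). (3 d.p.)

0.500

d = −(3/4) ln(1 − 4p/3) = −0.75 ln(1 − 0.486667) = −0.75 ln(0.513333)
  = −0.75 × (-0.666831) = 0.500123 substitutions/site.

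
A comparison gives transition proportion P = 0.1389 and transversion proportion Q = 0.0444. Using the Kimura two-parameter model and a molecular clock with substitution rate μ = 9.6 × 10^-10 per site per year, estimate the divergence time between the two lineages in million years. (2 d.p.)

113.39

Under the Kimura two-parameter model, d = −½ ln(1 − 2P − Q) − ¼ ln(1 − 2Q).
1 − 2P − Q = 0.6778, giving −½ ln(0.6778) = 0.194452.
1 − 2Q = 0.9112, giving −¼ ln(0.9112) = 0.023248.
d = 0.194452 + 0.023248 = 0.217700.
Under a molecular clock d = 2μt, so t = d/(2μ) = 0.217700 / (2 × 9.6 × 10^-10) = 113.39 million years.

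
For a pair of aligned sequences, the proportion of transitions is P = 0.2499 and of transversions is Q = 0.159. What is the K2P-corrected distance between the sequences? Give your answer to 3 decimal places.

0.633

Under the Kimura two-parameter model, d = −½ ln(1 − 2P − Q) − ¼ ln(1 − 2Q).
1 − 2P − Q = 0.3412, giving −½ ln(0.3412) = 0.537643.
1 − 2Q = 0.682, giving −¼ ln(0.682) = 0.095681.
d = 0.537643 + 0.095681 = 0.633324.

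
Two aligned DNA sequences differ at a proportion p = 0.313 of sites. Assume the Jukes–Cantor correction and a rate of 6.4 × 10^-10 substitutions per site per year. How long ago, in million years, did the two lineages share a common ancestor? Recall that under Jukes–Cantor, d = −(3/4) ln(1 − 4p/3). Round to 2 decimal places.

316.49

d = −(3/4) ln(1 − 4p/3) = −0.75 ln(1 − 0.417333) = −0.75 ln(0.582667)
  = −0.75 × (-0.540139) = 0.405104 substitutions/site.
Under a molecular clock d = 2μt, so t = d/(2μ) = 0.405104 / (2 × 6.4 × 10^-10) = 316.49 million years.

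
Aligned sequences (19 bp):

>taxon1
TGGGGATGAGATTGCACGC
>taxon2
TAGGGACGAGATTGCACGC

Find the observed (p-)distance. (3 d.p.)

0.105

The sequences differ at 2 of 19 positions (sites 2, 7).
p = 2/19 = 0.105263… ≈ 0.105 (to 3 d.p.).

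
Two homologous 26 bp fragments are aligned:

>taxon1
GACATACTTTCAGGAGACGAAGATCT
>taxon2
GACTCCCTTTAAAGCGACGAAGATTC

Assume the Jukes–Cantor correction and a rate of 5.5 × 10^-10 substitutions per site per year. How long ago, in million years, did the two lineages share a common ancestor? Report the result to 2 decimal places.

360.05

The sequences differ at 8 of 26 sites (4, 5, 6, 11, 13, 15, 25, 26), so p = 8/26 ≈ 0.307692.
d = −(3/4) ln(1 − 4p/3) = −0.75 ln(1 − 0.410256) = −0.75 ln(0.589744)
  = −0.75 × (-0.528067) = 0.396050 substitutions/site.
Under a molecular clock d = 2μt, so t = d/(2μ) = 0.396050 / (2 × 5.5 × 10^-10) = 360.05 million years.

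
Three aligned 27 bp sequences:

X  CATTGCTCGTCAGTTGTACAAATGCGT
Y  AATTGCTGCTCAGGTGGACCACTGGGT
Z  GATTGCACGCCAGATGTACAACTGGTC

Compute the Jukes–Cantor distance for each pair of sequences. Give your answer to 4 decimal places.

d(X,Y) = 0.3770, d(X,Z) = 0.3770, d(Y,Z) = 0.5107

X–Y: 8/27 sites differ → p ≈ 0.296296, d = −0.75 ln(1 − 0.395061) = 0.376971 ≈ 0.3770.
X–Z: 8/27 sites differ → p ≈ 0.296296, d = −0.75 ln(1 − 0.395061) = 0.376971 ≈ 0.3770.
Y–Z: 10/27 sites differ → p ≈ 0.37037, d = −0.75 ln(1 − 0.493827) = 0.510658 ≈ 0.5107.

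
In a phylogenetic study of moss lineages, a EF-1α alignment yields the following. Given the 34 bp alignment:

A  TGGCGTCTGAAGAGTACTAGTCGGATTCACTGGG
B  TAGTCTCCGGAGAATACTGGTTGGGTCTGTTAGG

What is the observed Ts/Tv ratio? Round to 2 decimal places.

13.00

Transitions are A↔G and C↔T; transversions are all other mismatches.
Transitions: 13. Transversions: 1.
R = 13/1 = 13.00.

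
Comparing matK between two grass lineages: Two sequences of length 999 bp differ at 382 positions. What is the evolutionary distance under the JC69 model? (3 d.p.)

p = 382/999 ≈ 0.382382.
d = −(3/4) ln(1 − 4p/3) = −0.75 ln(1 − 0.509843) = −0.75 ln(0.490157)
  = −0.75 × (-0.713030) = 0.534773 substitutions/site.

0.535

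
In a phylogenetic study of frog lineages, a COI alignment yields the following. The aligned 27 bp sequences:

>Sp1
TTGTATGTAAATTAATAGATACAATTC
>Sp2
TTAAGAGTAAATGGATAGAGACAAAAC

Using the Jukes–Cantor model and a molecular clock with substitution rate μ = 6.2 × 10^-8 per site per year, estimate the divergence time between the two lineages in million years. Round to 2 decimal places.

The sequences differ at 9 of 27 sites (3, 4, 5, 6, 13, 14, 20, 25, 26), so p = 9/27 ≈ 0.333333.
d = −(3/4) ln(1 − 4p/3) = −0.75 ln(1 − 0.444444) = −0.75 ln(0.555556)
  = −0.75 × (-0.587786) = 0.440840 substitutions/site.
Under a molecular clock d = 2μt, so t = d/(2μ) = 0.440840 / (2 × 6.2 × 10^-8) = 3.56 million years.

3.56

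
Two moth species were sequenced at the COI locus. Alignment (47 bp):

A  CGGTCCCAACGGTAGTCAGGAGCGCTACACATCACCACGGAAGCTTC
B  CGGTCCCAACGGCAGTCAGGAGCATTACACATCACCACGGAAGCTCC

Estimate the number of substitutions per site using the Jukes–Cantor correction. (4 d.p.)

The sequences differ at 4 of 47 sites (13, 24, 25, 46), so p = 4/47 ≈ 0.085106.
d = −(3/4) ln(1 − 4p/3) = −0.75 ln(1 − 0.113475) = −0.75 ln(0.886525)
  = −0.75 × (-0.120446) = 0.090335 substitutions/site.

0.0903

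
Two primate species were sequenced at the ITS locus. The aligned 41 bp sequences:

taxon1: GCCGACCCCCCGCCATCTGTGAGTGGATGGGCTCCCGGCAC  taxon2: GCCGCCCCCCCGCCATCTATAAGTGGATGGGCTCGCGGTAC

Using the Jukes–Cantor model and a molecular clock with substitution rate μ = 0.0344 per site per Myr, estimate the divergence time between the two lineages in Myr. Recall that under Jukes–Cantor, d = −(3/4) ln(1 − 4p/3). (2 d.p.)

The sequences differ at 5 of 41 sites (5, 19, 21, 35, 39), so p = 5/41 ≈ 0.121951.
d = −(3/4) ln(1 − 4p/3) = −0.75 ln(1 − 0.162601) = −0.75 ln(0.837399)
  = −0.75 × (-0.177455) = 0.133091 substitutions/site.
Under a molecular clock d = 2μt, so t = d/(2μ) = 0.133091 / (2 × 0.0344) = 1.93 Myr.

1.93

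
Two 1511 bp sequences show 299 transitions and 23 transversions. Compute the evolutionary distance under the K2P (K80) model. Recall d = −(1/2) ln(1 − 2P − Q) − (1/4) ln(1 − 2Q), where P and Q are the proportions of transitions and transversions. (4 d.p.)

0.2724

P = 299/1511 ≈ 0.197882 and Q = 23/1511 ≈ 0.015222.
Under the Kimura two-parameter model, d = −½ ln(1 − 2P − Q) − ¼ ln(1 − 2Q).
1 − 2P − Q = 0.589014, giving −½ ln(0.589014) = 0.264653.
1 − 2Q = 0.969556, giving −¼ ln(0.969556) = 0.007729.
d = 0.264653 + 0.007729 = 0.272382.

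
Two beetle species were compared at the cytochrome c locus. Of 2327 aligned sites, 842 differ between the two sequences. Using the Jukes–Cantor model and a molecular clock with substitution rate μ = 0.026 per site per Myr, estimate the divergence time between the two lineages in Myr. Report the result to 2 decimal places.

9.50

p = 842/2327 ≈ 0.361839.
d = −(3/4) ln(1 − 4p/3) = −0.75 ln(1 − 0.482452) = −0.75 ln(0.517548)
  = −0.75 × (-0.658653) = 0.493990 substitutions/site.
Under a molecular clock d = 2μt, so t = d/(2μ) = 0.493990 / (2 × 0.026) = 9.50 Myr.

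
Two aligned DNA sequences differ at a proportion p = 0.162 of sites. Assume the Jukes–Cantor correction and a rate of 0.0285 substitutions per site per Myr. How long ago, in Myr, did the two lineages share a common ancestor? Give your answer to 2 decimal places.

d = −(3/4) ln(1 − 4p/3) = −0.75 ln(1 − 0.216) = −0.75 ln(0.784)
  = −0.75 × (-0.243346) = 0.182510 substitutions/site.
Under a molecular clock d = 2μt, so t = d/(2μ) = 0.182510 / (2 × 0.0285) = 3.20 Myr.

3.20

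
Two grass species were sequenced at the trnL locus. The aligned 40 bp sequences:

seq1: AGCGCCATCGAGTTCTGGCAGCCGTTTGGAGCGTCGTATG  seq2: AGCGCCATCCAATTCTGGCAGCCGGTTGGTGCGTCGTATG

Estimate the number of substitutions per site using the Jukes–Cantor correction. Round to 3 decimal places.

0.107

The sequences differ at 4 of 40 sites (10, 12, 25, 30), so p = 4/40 = 0.1.
d = −(3/4) ln(1 − 4p/3) = −0.75 ln(1 − 0.133333) = −0.75 ln(0.866667)
  = −0.75 × (-0.143100) = 0.107325 substitutions/site.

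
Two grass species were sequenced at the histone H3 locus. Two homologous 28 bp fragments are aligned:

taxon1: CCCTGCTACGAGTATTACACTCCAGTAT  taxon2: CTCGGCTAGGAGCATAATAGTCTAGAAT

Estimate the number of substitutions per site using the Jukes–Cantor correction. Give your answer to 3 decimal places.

0.420

The sequences differ at 9 of 28 sites (2, 4, 9, 13, 16, 18, 20, 23, 26), so p = 9/28 ≈ 0.321429.
d = −(3/4) ln(1 − 4p/3) = −0.75 ln(1 − 0.428572) = −0.75 ln(0.571428)
  = −0.75 × (-0.559617) = 0.419713 substitutions/site.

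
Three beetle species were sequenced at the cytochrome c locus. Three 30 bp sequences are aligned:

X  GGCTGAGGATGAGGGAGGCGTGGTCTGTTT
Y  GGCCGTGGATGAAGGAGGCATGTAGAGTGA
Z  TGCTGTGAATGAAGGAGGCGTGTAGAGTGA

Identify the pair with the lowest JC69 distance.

Y and Z

X–Y: 10/30 differ, p = 0.333, d = 0.441.
X–Z: 10/30 differ, p = 0.333, d = 0.441.
Y–Z: 4/30 differ, p = 0.133, d = 0.147.
The smallest distance is between Y and Z.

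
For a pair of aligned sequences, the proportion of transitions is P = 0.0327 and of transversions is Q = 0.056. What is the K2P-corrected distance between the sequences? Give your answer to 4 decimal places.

Under the Kimura two-parameter model, d = −½ ln(1 − 2P − Q) − ¼ ln(1 − 2Q).
1 − 2P − Q = 0.8786, giving −½ ln(0.8786) = 0.064713.
1 − 2Q = 0.888, giving −¼ ln(0.888) = 0.029696.
d = 0.064713 + 0.029696 = 0.094409.

0.0944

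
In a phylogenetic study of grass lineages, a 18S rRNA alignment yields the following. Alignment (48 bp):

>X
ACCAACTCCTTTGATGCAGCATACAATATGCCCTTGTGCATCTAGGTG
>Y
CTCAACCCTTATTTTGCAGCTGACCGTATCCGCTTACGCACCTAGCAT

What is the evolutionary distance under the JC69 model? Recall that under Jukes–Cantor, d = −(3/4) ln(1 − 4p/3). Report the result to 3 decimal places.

The sequences differ at 19 of 48 sites, so p = 19/48 ≈ 0.395833.
d = −(3/4) ln(1 − 4p/3) = −0.75 ln(1 − 0.527777) = −0.75 ln(0.472223)
  = −0.75 × (-0.750304) = 0.562728 substitutions/site.

0.563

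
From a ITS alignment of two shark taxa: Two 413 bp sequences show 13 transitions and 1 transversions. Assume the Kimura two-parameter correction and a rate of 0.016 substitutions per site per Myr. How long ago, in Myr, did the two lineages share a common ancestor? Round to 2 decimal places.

1.09

P = 13/413 ≈ 0.031477 and Q = 1/413 ≈ 0.002421.
Under the Kimura two-parameter model, d = −½ ln(1 − 2P − Q) − ¼ ln(1 − 2Q).
1 − 2P − Q = 0.934625, giving −½ ln(0.934625) = 0.033805.
1 − 2Q = 0.995158, giving −¼ ln(0.995158) = 0.001213.
d = 0.033805 + 0.001213 = 0.035018.
Under a molecular clock d = 2μt, so t = d/(2μ) = 0.035018 / (2 × 0.016) = 1.09 Myr.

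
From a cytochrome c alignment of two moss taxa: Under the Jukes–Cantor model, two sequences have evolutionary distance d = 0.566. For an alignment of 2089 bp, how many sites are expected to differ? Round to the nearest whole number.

830

Invert JC69: p = (3/4)(1 − e^(−4d/3)) = 0.75 × (1 − e^(-0.754667)) = 0.75 × (1 − 0.470167) = 0.397375.
Expected differing sites = pL ≈ 0.397375 × 2089 = 830.116375 ≈ 830.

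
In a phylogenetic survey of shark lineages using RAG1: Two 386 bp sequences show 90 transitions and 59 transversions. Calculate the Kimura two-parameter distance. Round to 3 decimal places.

0.574

P = 90/386 ≈ 0.233161 and Q = 59/386 ≈ 0.15285.
Under the Kimura two-parameter model, d = −½ ln(1 − 2P − Q) − ¼ ln(1 − 2Q).
1 − 2P − Q = 0.380828, giving −½ ln(0.380828) = 0.482704.
1 − 2Q = 0.6943, giving −¼ ln(0.6943) = 0.091213.
d = 0.482704 + 0.091213 = 0.573917.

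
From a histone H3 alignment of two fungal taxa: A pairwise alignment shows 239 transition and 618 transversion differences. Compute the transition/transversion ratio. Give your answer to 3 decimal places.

0.387

R = 239/618 = 0.386731… ≈ 0.387 (to 3 d.p.).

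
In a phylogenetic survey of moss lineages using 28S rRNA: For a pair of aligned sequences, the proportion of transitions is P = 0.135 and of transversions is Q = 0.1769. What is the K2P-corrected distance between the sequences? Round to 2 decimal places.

Under the Kimura two-parameter model, d = −½ ln(1 − 2P − Q) − ¼ ln(1 − 2Q).
1 − 2P − Q = 0.5531, giving −½ ln(0.5531) = 0.296108.
1 − 2Q = 0.6462, giving −¼ ln(0.6462) = 0.109162.
d = 0.296108 + 0.109162 = 0.405270.

0.41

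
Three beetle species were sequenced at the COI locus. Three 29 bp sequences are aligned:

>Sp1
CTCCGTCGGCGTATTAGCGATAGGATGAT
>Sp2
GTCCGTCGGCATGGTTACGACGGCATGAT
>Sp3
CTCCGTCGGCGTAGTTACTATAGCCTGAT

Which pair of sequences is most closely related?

Sp1–Sp2: 9/29 differ, p = 0.310, d = 0.401.
Sp1–Sp3: 6/29 differ, p = 0.207, d = 0.242.
Sp2–Sp3: 7/29 differ, p = 0.241, d = 0.291.
The smallest distance is between Sp1 and Sp3.

Sp1 and Sp3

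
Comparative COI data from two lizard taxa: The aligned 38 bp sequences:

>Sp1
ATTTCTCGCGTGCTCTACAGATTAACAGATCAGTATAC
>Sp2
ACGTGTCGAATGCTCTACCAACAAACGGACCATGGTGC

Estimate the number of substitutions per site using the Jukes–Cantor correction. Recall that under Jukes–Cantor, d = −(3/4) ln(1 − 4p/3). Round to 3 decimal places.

0.560

The sequences differ at 15 of 38 sites, so p = 15/38 ≈ 0.394737.
d = −(3/4) ln(1 − 4p/3) = −0.75 ln(1 − 0.526316) = −0.75 ln(0.473684)
  = −0.75 × (-0.747215) = 0.560411 substitutions/site.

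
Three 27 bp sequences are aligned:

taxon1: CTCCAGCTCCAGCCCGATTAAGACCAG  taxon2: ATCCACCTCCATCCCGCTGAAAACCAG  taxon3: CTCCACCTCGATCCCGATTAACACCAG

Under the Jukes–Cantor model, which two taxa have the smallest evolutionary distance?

taxon1 and taxon3

taxon1–taxon2: 6/27 differ, p = 0.222, d = 0.264.
taxon1–taxon3: 4/27 differ, p = 0.148, d = 0.165.
taxon2–taxon3: 5/27 differ, p = 0.185, d = 0.213.
The smallest distance is between taxon1 and taxon3.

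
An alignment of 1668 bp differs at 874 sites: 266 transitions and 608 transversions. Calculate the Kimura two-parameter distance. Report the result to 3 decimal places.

0.902

P = 266/1668 ≈ 0.159472 and Q = 608/1668 ≈ 0.364508.
Under the Kimura two-parameter model, d = −½ ln(1 − 2P − Q) − ¼ ln(1 − 2Q).
1 − 2P − Q = 0.316548, giving −½ ln(0.316548) = 0.575140.
1 − 2Q = 0.270984, giving −¼ ln(0.270984) = 0.326424.
d = 0.575140 + 0.326424 = 0.901564.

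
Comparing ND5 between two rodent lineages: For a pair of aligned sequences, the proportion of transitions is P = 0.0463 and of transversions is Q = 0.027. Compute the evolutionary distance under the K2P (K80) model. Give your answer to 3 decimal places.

0.078

Under the Kimura two-parameter model, d = −½ ln(1 − 2P − Q) − ¼ ln(1 − 2Q).
1 − 2P − Q = 0.8804, giving −½ ln(0.8804) = 0.063689.
1 − 2Q = 0.946, giving −¼ ln(0.946) = 0.013878.
d = 0.063689 + 0.013878 = 0.077567.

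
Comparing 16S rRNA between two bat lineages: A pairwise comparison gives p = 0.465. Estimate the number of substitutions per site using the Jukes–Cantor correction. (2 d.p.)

0.73

d = −(3/4) ln(1 − 4p/3) = −0.75 ln(1 − 0.62) = −0.75 ln(0.38)
  = −0.75 × (-0.967584) = 0.725688 substitutions/site.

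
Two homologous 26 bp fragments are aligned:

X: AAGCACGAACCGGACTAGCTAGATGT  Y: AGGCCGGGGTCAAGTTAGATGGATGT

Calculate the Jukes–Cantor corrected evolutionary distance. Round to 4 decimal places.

0.7166

The sequences differ at 12 of 26 sites, so p = 12/26 ≈ 0.461538.
d = −(3/4) ln(1 − 4p/3) = −0.75 ln(1 − 0.615384) = −0.75 ln(0.384616)
  = −0.75 × (-0.955510) = 0.716633 substitutions/site.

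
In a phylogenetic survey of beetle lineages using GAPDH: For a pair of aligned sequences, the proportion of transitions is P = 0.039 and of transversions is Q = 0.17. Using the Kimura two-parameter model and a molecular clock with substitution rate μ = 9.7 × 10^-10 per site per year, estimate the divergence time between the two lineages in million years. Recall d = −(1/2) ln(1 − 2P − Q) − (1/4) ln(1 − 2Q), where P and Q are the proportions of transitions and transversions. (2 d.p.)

127.00

Under the Kimura two-parameter model, d = −½ ln(1 − 2P − Q) − ¼ ln(1 − 2Q).
1 − 2P − Q = 0.752, giving −½ ln(0.752) = 0.142509.
1 − 2Q = 0.66, giving −¼ ln(0.66) = 0.103879.
d = 0.142509 + 0.103879 = 0.246388.
Under a molecular clock d = 2μt, so t = d/(2μ) = 0.246388 / (2 × 9.7 × 10^-10) = 127.00 million years.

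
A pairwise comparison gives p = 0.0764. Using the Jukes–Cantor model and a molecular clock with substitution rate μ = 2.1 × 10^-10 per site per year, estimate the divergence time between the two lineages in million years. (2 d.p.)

191.85

d = −(3/4) ln(1 − 4p/3) = −0.75 ln(1 − 0.101867) = −0.75 ln(0.898133)
  = −0.75 × (-0.107437) = 0.080578 substitutions/site.
Under a molecular clock d = 2μt, so t = d/(2μ) = 0.080578 / (2 × 2.1 × 10^-10) = 191.85 million years.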